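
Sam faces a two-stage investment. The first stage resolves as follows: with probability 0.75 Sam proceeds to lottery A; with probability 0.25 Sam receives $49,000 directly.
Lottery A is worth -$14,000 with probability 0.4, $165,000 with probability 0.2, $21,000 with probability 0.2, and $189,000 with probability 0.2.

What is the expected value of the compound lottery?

$64,300

EV(A) = 0.4 × (-14000) + 0.2 × 165000 + 0.2 × 21000 + 0.2 × 189000 = -5600 + 33000 + 4200 + 37800 = 69400
Branch B: 49000 (certain)
Overall = 0.75 × 69400 + 0.25 × 49000 = 52050 + 12250 = 64300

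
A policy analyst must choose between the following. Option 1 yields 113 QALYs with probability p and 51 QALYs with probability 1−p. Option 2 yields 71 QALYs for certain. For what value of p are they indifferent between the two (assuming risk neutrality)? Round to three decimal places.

p = 0.323

p·113 + (1−p)·51 = 71
62p + 51 = 71
p = (71 − 51) / 62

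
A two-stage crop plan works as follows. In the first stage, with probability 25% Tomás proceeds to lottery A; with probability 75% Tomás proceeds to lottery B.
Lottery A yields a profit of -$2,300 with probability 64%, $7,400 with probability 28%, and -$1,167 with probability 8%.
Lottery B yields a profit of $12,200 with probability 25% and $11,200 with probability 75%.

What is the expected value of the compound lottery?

$8,714.16

EV(A) = 0.64 × (-2300) + 0.28 × 7400 + 0.08 × (-1167) = -1472 + 2072 − 93.36 = 506.64
EV(B) = 0.25 × 12200 + 0.75 × 11200 = 3050 + 8400 = 11450
Overall = 0.25 × 506.64 + 0.75 × 11450 = 126.66 + 8587.5 = 8714.16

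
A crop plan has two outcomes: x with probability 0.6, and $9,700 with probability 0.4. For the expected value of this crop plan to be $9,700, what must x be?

x = $9,700

0.6·x + 0.4·9700 = 9700
0.6·x = 9700 − 3880 = 5820
x = 5820 / 0.6 = 9700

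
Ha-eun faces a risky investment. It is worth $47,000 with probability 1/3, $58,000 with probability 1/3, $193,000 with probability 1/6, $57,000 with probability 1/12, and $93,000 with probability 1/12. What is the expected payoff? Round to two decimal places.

$79,666.67

EV = 1/3 × 47000 + 1/3 × 58000 + 1/6 × 193000 + 1/12 × 57000 + 1/12 × 93000 = 15666.6667 + 19333.3333 + 32166.6667 + 4750 + 7750 = 79666.6667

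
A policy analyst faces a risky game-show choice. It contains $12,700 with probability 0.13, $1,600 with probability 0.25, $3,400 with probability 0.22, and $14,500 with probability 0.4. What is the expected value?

EV = 0.13 × 12700 + 0.25 × 1600 + 0.22 × 3400 + 0.4 × 14500 = 1651 + 400 + 748 + 5800 = 8599

$8,599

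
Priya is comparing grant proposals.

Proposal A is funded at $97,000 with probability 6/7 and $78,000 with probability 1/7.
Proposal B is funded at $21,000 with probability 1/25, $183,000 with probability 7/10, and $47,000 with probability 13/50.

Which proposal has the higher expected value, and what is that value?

Proposal B ($141,160)

Proposal A = 6/7 × 97000 + 1/7 × 78000 = 83142.8571 + 11142.8571 = 94285.7143
Proposal B = 1/25 × 21000 + 7/10 × 183000 + 13/50 × 47000 = 840 + 128100 + 12220 = 141160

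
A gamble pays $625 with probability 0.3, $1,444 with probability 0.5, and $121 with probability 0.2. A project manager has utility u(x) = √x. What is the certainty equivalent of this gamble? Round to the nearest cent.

E[u] = 0.3·√625 + 0.5·√1444 + 0.2·√121 = 0.3·25 + 0.5·38 + 0.2·11 = 28.7
CE = (28.7)² = 823.69

$823.69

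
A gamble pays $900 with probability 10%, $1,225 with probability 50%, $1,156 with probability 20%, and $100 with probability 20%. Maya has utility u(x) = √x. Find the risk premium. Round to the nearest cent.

$95.21

E[u] = 0.1·√900 + 0.5·√1225 + 0.2·√1156 + 0.2·√100 = 0.1·30 + 0.5·35 + 0.2·34 + 0.2·10 = 29.3
CE = (29.3)² = 858.49
Risk premium = EV − CE = 953.7 − 858.49 = 95.21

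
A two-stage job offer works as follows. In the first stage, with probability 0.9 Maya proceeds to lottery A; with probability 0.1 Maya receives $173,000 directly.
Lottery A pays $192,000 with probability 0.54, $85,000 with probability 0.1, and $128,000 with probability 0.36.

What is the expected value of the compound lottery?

$159,734

EV(A) = 0.54 × 192000 + 0.1 × 85000 + 0.36 × 128000 = 103680 + 8500 + 46080 = 158260
Branch B: 173000 (certain)
Overall = 0.9 × 158260 + 0.1 × 173000 = 142434 + 17300 = 159734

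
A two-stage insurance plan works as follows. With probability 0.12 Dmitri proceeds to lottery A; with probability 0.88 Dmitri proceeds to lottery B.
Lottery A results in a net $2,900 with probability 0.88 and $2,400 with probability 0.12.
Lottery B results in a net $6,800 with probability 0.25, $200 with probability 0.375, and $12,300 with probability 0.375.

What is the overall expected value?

EV(A) = 0.88 × 2900 + 0.12 × 2400 = 2552 + 288 = 2840
EV(B) = 0.25 × 6800 + 0.375 × 200 + 0.375 × 12300 = 1700 + 75 + 4612.5 = 6387.5
Overall = 0.12 × 2840 + 0.88 × 6387.5 = 340.8 + 5621 = 5961.8

$5,961.80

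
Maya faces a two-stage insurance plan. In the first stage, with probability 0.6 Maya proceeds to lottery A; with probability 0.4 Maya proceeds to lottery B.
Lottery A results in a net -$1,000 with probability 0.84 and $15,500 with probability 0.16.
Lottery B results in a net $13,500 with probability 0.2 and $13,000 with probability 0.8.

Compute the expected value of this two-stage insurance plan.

$6,224

EV(A) = 0.84 × (-1000) + 0.16 × 15500 = -840 + 2480 = 1640
EV(B) = 0.2 × 13500 + 0.8 × 13000 = 2700 + 10400 = 13100
Overall = 0.6 × 1640 + 0.4 × 13100 = 984 + 5240 = 6224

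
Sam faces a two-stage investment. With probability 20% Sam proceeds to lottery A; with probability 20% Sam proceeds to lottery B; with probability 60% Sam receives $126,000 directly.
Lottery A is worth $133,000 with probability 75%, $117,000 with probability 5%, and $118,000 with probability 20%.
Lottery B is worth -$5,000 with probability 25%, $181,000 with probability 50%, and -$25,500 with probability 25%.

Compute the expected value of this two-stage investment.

$118,015

EV(A) = 0.75 × 133000 + 0.05 × 117000 + 0.2 × 118000 = 99750 + 5850 + 23600 = 129200
EV(B) = 0.25 × (-5000) + 0.5 × 181000 + 0.25 × (-25500) = -1250 + 90500 − 6375 = 82875
Branch C: 126000 (certain)
Overall = 0.2 × 129200 + 0.2 × 82875 + 0.6 × 126000 = 25840 + 16575 + 75600 = 118015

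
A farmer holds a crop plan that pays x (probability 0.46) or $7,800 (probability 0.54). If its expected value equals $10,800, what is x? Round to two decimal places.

0.46·x + 0.54·7800 = 10800
0.46·x = 10800 − 4212 = 6588
x = 6588 / 0.46 = 14321.7391

x = $14,321.74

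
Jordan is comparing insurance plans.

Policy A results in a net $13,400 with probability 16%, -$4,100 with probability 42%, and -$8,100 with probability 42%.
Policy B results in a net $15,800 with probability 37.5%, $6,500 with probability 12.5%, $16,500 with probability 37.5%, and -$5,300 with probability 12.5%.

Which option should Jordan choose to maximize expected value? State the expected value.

Policy B ($12,262.50)

Policy A = 0.16 × 13400 + 0.42 × (-4100) + 0.42 × (-8100) = 2144 − 1722 − 3402 = -2980
Policy B = 0.375 × 15800 + 0.125 × 6500 + 0.375 × 16500 + 0.125 × (-5300) = 5925 + 812.5 + 6187.5 − 662.5 = 12262.5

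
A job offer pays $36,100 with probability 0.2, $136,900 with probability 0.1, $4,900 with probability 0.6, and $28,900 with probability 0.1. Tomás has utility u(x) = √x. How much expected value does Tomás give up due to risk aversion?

E[u] = 0.2·√36100 + 0.1·√136900 + 0.6·√4900 + 0.1·√28900 = 0.2·190 + 0.1·370 + 0.6·70 + 0.1·170 = 134
CE = (134)² = 17956
Risk premium = EV − CE = 26740 − 17956 = 8784

$8,784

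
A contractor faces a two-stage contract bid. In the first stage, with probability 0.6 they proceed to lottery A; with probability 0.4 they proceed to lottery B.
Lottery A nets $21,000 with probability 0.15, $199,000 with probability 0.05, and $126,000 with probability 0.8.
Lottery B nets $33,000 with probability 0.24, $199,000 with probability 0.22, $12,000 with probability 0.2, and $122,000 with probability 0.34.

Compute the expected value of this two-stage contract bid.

EV(A) = 0.15 × 21000 + 0.05 × 199000 + 0.8 × 126000 = 3150 + 9950 + 100800 = 113900
EV(B) = 0.24 × 33000 + 0.22 × 199000 + 0.2 × 12000 + 0.34 × 122000 = 7920 + 43780 + 2400 + 41480 = 95580
Overall = 0.6 × 113900 + 0.4 × 95580 = 68340 + 38232 = 106572

$106,572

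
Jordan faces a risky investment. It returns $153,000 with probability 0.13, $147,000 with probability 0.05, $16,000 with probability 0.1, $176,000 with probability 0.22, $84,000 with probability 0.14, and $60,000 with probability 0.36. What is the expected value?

$100,920

EV = 0.13 × 153000 + 0.05 × 147000 + 0.1 × 16000 + 0.22 × 176000 + 0.14 × 84000 + 0.36 × 60000 = 19890 + 7350 + 1600 + 38720 + 11760 + 21600 = 100920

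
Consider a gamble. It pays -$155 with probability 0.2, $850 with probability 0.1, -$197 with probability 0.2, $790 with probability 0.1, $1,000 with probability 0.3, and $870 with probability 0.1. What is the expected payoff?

EV = 0.2 × (-155) + 0.1 × 850 + 0.2 × (-197) + 0.1 × 790 + 0.3 × 1000 + 0.1 × 870 = -31 + 85 − 39.4 + 79 + 300 + 87 = 480.6

$480.60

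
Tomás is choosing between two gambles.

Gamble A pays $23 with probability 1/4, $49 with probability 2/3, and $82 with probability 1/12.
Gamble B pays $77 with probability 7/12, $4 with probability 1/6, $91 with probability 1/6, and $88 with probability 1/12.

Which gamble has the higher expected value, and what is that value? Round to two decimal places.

Gamble A = 1/4 × 23 + 2/3 × 49 + 1/12 × 82 = 5.75 + 32.6667 + 6.8333 = 45.25
Gamble B = 7/12 × 77 + 1/6 × 4 + 1/6 × 91 + 1/12 × 88 = 44.9167 + 0.6667 + 15.1667 + 7.3333 = 68.0833

Gamble B ($68.08)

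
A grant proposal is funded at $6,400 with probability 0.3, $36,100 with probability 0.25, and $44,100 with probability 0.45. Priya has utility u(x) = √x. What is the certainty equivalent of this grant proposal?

E[u] = 0.3·√6400 + 0.25·√36100 + 0.45·√44100 = 0.3·80 + 0.25·190 + 0.45·210 = 166
CE = (166)² = 27556

$27,556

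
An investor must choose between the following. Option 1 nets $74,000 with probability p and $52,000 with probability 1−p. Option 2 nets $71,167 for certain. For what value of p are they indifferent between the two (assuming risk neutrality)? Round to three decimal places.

p = 0.871

p·74000 + (1−p)·52000 = 71167
22000p + 52000 = 71167
p = (71167 − 52000) / 22000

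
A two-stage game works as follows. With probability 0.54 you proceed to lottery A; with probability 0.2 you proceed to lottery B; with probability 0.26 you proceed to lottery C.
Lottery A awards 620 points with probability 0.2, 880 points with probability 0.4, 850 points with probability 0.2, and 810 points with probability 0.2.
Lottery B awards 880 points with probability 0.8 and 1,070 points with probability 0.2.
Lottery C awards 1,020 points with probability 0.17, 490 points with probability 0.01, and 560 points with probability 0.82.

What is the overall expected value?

785.67 points

EV(A) = 0.2 × 620 + 0.4 × 880 + 0.2 × 850 + 0.2 × 810 = 124 + 352 + 170 + 162 = 808
EV(B) = 0.8 × 880 + 0.2 × 1070 = 704 + 214 = 918
EV(C) = 0.17 × 1020 + 0.01 × 490 + 0.82 × 560 = 173.4 + 4.9 + 459.2 = 637.5
Overall = 0.54 × 808 + 0.2 × 918 + 0.26 × 637.5 = 436.32 + 183.6 + 165.75 = 785.67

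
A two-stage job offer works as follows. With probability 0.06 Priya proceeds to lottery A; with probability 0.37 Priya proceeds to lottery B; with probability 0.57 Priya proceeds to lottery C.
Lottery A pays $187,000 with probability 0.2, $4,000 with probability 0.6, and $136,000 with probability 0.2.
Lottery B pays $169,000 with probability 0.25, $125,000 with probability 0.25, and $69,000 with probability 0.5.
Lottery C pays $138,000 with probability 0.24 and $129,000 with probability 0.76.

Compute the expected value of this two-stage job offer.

EV(A) = 0.2 × 187000 + 0.6 × 4000 + 0.2 × 136000 = 37400 + 2400 + 27200 = 67000
EV(B) = 0.25 × 169000 + 0.25 × 125000 + 0.5 × 69000 = 42250 + 31250 + 34500 = 108000
EV(C) = 0.24 × 138000 + 0.76 × 129000 = 33120 + 98040 = 131160
Overall = 0.06 × 67000 + 0.37 × 108000 + 0.57 × 131160 = 4020 + 39960 + 74761.2 = 118741.2

$118,741.20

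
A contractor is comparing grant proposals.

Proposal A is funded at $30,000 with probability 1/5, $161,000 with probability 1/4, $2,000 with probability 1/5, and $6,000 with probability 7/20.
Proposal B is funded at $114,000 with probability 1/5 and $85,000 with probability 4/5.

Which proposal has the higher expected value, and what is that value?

Proposal A = 1/5 × 30000 + 1/4 × 161000 + 1/5 × 2000 + 7/20 × 6000 = 6000 + 40250 + 400 + 2100 = 48750
Proposal B = 1/5 × 114000 + 4/5 × 85000 = 22800 + 68000 = 90800

Proposal B ($90,800)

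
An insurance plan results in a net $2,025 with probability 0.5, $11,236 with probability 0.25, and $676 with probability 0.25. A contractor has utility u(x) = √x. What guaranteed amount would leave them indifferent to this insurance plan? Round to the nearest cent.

$3,080.25

E[u] = 0.5·√2025 + 0.25·√11236 + 0.25·√676 = 0.5·45 + 0.25·106 + 0.25·26 = 55.5
CE = (55.5)² = 3080.25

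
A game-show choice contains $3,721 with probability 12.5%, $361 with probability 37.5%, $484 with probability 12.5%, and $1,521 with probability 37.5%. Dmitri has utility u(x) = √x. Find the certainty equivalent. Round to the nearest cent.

E[u] = 0.125·√3721 + 0.375·√361 + 0.125·√484 + 0.375·√1521 = 0.125·61 + 0.375·19 + 0.125·22 + 0.375·39 = 32.125
CE = (32.125)² = 1032.015625

$1,032.02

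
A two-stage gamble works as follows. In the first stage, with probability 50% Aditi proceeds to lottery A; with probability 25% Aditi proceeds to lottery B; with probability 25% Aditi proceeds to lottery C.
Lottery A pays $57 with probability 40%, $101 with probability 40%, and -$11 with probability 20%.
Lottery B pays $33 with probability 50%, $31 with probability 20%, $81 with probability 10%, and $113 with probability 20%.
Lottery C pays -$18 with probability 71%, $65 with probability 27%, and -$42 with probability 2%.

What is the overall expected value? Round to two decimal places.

EV(A) = 0.4 × 57 + 0.4 × 101 + 0.2 × (-11) = 22.8 + 40.4 − 2.2 = 61
EV(B) = 0.5 × 33 + 0.2 × 31 + 0.1 × 81 + 0.2 × 113 = 16.5 + 6.2 + 8.1 + 22.6 = 53.4
EV(C) = 0.71 × (-18) + 0.27 × 65 + 0.02 × (-42) = -12.78 + 17.55 − 0.84 = 3.93
Overall = 0.5 × 61 + 0.25 × 53.4 + 0.25 × 3.93 = 30.5 + 13.35 + 0.9825 = 44.8325

$44.83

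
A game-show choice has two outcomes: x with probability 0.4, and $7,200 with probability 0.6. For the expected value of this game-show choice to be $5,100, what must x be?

x = $1,950

0.4·x + 0.6·7200 = 5100
0.4·x = 5100 − 4320 = 780
x = 780 / 0.4 = 1950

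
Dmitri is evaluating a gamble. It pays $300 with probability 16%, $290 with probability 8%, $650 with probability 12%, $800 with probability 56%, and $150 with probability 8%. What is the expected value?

$609.20

EV = 0.16 × 300 + 0.08 × 290 + 0.12 × 650 + 0.56 × 800 + 0.08 × 150 = 48 + 23.2 + 78 + 448 + 12 = 609.2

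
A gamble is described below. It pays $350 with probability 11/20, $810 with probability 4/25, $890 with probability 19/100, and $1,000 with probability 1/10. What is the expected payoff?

EV = 11/20 × 350 + 4/25 × 810 + 19/100 × 890 + 1/10 × 1000 = 192.5 + 129.6 + 169.1 + 100 = 591.2

$591.20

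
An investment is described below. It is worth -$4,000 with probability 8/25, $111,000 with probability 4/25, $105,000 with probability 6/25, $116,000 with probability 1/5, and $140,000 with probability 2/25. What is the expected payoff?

$76,080

EV = 8/25 × (-4000) + 4/25 × 111000 + 6/25 × 105000 + 1/5 × 116000 + 2/25 × 140000 = -1280 + 17760 + 25200 + 23200 + 11200 = 76080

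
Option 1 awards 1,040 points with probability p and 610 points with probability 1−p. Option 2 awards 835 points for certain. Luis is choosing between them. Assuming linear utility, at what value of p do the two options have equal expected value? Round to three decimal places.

p·1040 + (1−p)·610 = 835
430p + 610 = 835
p = (835 − 610) / 430

p = 0.523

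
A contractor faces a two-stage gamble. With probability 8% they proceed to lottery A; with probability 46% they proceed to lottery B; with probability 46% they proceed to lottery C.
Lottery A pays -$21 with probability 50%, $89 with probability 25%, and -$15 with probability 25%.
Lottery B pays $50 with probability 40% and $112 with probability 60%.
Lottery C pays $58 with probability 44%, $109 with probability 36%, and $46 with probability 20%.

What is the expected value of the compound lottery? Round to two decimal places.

$74.77

EV(A) = 0.5 × (-21) + 0.25 × 89 + 0.25 × (-15) = -10.5 + 22.25 − 3.75 = 8
EV(B) = 0.4 × 50 + 0.6 × 112 = 20 + 67.2 = 87.2
EV(C) = 0.44 × 58 + 0.36 × 109 + 0.2 × 46 = 25.52 + 39.24 + 9.2 = 73.96
Overall = 0.08 × 8 + 0.46 × 87.2 + 0.46 × 73.96 = 0.64 + 40.112 + 34.0216 = 74.7736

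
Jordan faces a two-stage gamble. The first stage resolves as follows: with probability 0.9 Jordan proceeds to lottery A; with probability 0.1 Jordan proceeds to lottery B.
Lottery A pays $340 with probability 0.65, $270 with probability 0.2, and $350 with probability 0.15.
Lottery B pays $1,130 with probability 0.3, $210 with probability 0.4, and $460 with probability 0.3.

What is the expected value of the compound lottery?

EV(A) = 0.65 × 340 + 0.2 × 270 + 0.15 × 350 = 221 + 54 + 52.5 = 327.5
EV(B) = 0.3 × 1130 + 0.4 × 210 + 0.3 × 460 = 339 + 84 + 138 = 561
Overall = 0.9 × 327.5 + 0.1 × 561 = 294.75 + 56.1 = 350.85

$350.85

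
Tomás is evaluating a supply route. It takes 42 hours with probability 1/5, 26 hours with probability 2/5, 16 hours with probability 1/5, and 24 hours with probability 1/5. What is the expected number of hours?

26.8 hours

EV = 1/5 × 42 + 2/5 × 26 + 1/5 × 16 + 1/5 × 24 = 8.4 + 10.4 + 3.2 + 4.8 = 26.8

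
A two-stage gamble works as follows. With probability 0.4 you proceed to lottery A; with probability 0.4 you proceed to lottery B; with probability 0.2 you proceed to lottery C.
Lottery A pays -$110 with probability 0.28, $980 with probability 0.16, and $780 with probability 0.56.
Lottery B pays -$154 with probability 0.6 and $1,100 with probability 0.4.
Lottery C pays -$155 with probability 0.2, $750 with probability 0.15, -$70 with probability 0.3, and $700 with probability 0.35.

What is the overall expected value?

EV(A) = 0.28 × (-110) + 0.16 × 980 + 0.56 × 780 = -30.8 + 156.8 + 436.8 = 562.8
EV(B) = 0.6 × (-154) + 0.4 × 1100 = -92.4 + 440 = 347.6
EV(C) = 0.2 × (-155) + 0.15 × 750 + 0.3 × (-70) + 0.35 × 700 = -31 + 112.5 − 21 + 245 = 305.5
Overall = 0.4 × 562.8 + 0.4 × 347.6 + 0.2 × 305.5 = 225.12 + 139.04 + 61.1 = 425.26

$425.26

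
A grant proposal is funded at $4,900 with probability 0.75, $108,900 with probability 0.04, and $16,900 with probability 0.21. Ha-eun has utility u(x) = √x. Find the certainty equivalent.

$8,649

E[u] = 0.75·√4900 + 0.04·√108900 + 0.21·√16900 = 0.75·70 + 0.04·330 + 0.21·130 = 93
CE = (93)² = 8649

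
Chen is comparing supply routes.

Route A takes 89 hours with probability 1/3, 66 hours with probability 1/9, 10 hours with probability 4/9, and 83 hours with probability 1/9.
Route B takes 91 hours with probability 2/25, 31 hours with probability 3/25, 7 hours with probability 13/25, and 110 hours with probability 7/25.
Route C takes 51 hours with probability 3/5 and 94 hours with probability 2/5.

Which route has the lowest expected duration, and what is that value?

Route B (45.44 hours)

Route A = 1/3 × 89 + 1/9 × 66 + 4/9 × 10 + 1/9 × 83 = 29.6667 + 7.3333 + 4.4444 + 9.2222 = 50.6667
Route B = 2/25 × 91 + 3/25 × 31 + 13/25 × 7 + 7/25 × 110 = 7.28 + 3.72 + 3.64 + 30.8 = 45.44
Route C = 3/5 × 51 + 2/5 × 94 = 30.6 + 37.6 = 68.2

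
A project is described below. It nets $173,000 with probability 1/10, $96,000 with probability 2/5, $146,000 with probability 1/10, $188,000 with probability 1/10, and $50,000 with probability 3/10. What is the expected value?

EV = 1/10 × 173000 + 2/5 × 96000 + 1/10 × 146000 + 1/10 × 188000 + 3/10 × 50000 = 17300 + 38400 + 14600 + 18800 + 15000 = 104100

$104,100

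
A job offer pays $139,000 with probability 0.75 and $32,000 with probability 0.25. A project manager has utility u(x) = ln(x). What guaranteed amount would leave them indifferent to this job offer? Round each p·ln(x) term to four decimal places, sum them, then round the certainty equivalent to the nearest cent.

$96,288.10

E[u] = 0.75·ln(139000) + 0.25·ln(32000) = 8.8817 + 2.5934 = 11.4751
CE = e^11.4751 ≈ 96288.10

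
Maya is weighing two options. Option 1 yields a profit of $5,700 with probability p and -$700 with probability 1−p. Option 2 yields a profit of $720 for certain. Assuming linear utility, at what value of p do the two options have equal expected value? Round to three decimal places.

p·5700 + (1−p)·(-700) = 720
6400p − 700 = 720
p = (720 + 700) / 6400

p = 0.222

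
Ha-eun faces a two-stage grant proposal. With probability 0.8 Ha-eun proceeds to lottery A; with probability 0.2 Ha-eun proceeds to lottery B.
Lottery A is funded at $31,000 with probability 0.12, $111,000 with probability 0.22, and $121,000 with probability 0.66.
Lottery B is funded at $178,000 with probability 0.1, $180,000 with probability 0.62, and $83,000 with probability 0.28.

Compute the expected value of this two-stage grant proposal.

$116,928

EV(A) = 0.12 × 31000 + 0.22 × 111000 + 0.66 × 121000 = 3720 + 24420 + 79860 = 108000
EV(B) = 0.1 × 178000 + 0.62 × 180000 + 0.28 × 83000 = 17800 + 111600 + 23240 = 152640
Overall = 0.8 × 108000 + 0.2 × 152640 = 86400 + 30528 = 116928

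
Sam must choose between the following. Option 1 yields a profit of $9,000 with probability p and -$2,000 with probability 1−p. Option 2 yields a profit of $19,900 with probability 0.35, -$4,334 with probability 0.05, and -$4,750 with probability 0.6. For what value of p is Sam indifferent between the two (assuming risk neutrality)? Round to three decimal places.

p = 0.536

EV(Option 2) = 0.35 × 19900 + 0.05 × (-4334) + 0.6 × (-4750) = 6965 − 216.7 − 2850 = 3898.3
p·9000 + (1−p)·(-2000) = 3898.3
11000p − 2000 = 3898.3
p = (3898.3 + 2000) / 11000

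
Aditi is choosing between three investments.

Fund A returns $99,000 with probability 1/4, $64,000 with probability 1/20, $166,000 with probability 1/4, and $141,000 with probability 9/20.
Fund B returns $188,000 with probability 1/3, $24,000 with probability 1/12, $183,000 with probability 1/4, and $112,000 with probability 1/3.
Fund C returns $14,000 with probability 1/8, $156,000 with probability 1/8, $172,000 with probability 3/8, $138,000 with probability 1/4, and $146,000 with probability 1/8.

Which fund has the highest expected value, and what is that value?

Fund A = 1/4 × 99000 + 1/20 × 64000 + 1/4 × 166000 + 9/20 × 141000 = 24750 + 3200 + 41500 + 63450 = 132900
Fund B = 1/3 × 188000 + 1/12 × 24000 + 1/4 × 183000 + 1/3 × 112000 = 62666.6667 + 2000 + 45750 + 37333.3333 = 147750
Fund C = 1/8 × 14000 + 1/8 × 156000 + 3/8 × 172000 + 1/4 × 138000 + 1/8 × 146000 = 1750 + 19500 + 64500 + 34500 + 18250 = 138500

Fund B ($147,750)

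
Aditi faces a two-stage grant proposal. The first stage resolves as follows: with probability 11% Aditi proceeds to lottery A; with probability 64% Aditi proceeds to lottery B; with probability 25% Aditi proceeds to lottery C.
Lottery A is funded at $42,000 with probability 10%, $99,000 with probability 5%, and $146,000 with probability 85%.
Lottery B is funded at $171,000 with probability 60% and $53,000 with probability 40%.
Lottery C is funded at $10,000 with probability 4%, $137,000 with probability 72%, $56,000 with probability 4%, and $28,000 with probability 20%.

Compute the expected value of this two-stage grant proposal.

EV(A) = 0.1 × 42000 + 0.05 × 99000 + 0.85 × 146000 = 4200 + 4950 + 124100 = 133250
EV(B) = 0.6 × 171000 + 0.4 × 53000 = 102600 + 21200 = 123800
EV(C) = 0.04 × 10000 + 0.72 × 137000 + 0.04 × 56000 + 0.2 × 28000 = 400 + 98640 + 2240 + 5600 = 106880
Overall = 0.11 × 133250 + 0.64 × 123800 + 0.25 × 106880 = 14657.5 + 79232 + 26720 = 120609.5

$120,609.50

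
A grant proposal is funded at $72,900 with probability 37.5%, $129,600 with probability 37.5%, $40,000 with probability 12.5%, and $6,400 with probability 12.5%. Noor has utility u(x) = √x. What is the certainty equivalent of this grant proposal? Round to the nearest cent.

E[u] = 0.375·√72900 + 0.375·√129600 + 0.125·√40000 + 0.125·√6400 = 0.375·270 + 0.375·360 + 0.125·200 + 0.125·80 = 271.25
CE = (271.25)² = 73576.5625

$73,576.56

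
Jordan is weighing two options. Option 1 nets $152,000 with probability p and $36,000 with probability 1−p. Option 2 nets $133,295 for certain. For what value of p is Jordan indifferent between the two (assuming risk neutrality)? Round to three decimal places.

p·152000 + (1−p)·36000 = 133295
116000p + 36000 = 133295
p = (133295 − 36000) / 116000

p = 0.839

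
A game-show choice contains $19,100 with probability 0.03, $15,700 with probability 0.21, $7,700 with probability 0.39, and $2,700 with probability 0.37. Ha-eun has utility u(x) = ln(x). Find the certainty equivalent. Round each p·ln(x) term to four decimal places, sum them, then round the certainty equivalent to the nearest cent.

E[u] = 0.03·ln(19100) + 0.21·ln(15700) + 0.39·ln(7700) + 0.37·ln(2700) = 0.2957 + 2.0289 + 3.4901 + 2.9234 = 8.7381
CE = e^8.7381 ≈ 6236.04

$6,236.04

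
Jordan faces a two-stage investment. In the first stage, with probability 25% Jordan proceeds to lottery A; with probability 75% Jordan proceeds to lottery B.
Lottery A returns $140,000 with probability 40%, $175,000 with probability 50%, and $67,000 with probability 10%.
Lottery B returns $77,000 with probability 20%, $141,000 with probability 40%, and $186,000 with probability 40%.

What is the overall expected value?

$147,200

EV(A) = 0.4 × 140000 + 0.5 × 175000 + 0.1 × 67000 = 56000 + 87500 + 6700 = 150200
EV(B) = 0.2 × 77000 + 0.4 × 141000 + 0.4 × 186000 = 15400 + 56400 + 74400 = 146200
Overall = 0.25 × 150200 + 0.75 × 146200 = 37550 + 109650 = 147200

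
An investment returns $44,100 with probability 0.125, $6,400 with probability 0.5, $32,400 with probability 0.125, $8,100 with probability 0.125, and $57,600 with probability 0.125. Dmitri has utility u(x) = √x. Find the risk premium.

$4,075

E[u] = 0.125·√44100 + 0.5·√6400 + 0.125·√32400 + 0.125·√8100 + 0.125·√57600 = 0.125·210 + 0.5·80 + 0.125·180 + 0.125·90 + 0.125·240 = 130
CE = (130)² = 16900
Risk premium = EV − CE = 20975 − 16900 = 4075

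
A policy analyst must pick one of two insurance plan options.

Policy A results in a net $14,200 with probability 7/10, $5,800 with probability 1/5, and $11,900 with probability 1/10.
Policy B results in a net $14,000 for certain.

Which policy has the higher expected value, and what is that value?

Policy A = 7/10 × 14200 + 1/5 × 5800 + 1/10 × 11900 = 9940 + 1160 + 1190 = 12290
Policy B: 14000 (certain)

Policy B ($14,000)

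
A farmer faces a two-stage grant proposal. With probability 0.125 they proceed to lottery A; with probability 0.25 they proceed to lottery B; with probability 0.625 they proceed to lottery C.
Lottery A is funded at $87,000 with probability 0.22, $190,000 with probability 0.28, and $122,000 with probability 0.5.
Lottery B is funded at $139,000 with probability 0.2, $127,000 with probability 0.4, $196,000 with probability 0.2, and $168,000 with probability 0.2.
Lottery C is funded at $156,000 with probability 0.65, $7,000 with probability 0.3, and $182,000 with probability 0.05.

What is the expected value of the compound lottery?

$124,892.50

EV(A) = 0.22 × 87000 + 0.28 × 190000 + 0.5 × 122000 = 19140 + 53200 + 61000 = 133340
EV(B) = 0.2 × 139000 + 0.4 × 127000 + 0.2 × 196000 + 0.2 × 168000 = 27800 + 50800 + 39200 + 33600 = 151400
EV(C) = 0.65 × 156000 + 0.3 × 7000 + 0.05 × 182000 = 101400 + 2100 + 9100 = 112600
Overall = 0.125 × 133340 + 0.25 × 151400 + 0.625 × 112600 = 16667.5 + 37850 + 70375 = 124892.5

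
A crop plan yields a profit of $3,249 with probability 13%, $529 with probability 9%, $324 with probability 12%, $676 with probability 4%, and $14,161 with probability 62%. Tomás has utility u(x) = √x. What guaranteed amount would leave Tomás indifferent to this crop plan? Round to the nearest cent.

E[u] = 0.13·√3249 + 0.09·√529 + 0.12·√324 + 0.04·√676 + 0.62·√14161 = 0.13·57 + 0.09·23 + 0.12·18 + 0.04·26 + 0.62·119 = 86.46
CE = (86.46)² = 7475.3316

$7,475.33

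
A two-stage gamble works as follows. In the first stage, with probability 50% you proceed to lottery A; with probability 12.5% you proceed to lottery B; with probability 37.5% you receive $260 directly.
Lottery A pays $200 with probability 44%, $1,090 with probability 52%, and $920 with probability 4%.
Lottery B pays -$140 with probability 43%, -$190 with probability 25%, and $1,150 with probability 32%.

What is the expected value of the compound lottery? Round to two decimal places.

EV(A) = 0.44 × 200 + 0.52 × 1090 + 0.04 × 920 = 88 + 566.8 + 36.8 = 691.6
EV(B) = 0.43 × (-140) + 0.25 × (-190) + 0.32 × 1150 = -60.2 − 47.5 + 368 = 260.3
Branch C: 260 (certain)
Overall = 0.5 × 691.6 + 0.125 × 260.3 + 0.375 × 260 = 345.8 + 32.5375 + 97.5 = 475.8375

$475.84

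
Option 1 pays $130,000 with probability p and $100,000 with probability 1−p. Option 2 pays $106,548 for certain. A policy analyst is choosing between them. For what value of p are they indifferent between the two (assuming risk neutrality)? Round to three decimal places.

p·130000 + (1−p)·100000 = 106548
30000p + 100000 = 106548
p = (106548 − 100000) / 30000

p = 0.218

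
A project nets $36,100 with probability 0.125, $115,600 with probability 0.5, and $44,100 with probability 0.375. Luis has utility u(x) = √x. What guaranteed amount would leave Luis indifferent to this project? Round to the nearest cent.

$74,256.25

E[u] = 0.125·√36100 + 0.5·√115600 + 0.375·√44100 = 0.125·190 + 0.5·340 + 0.375·210 = 272.5
CE = (272.5)² = 74256.25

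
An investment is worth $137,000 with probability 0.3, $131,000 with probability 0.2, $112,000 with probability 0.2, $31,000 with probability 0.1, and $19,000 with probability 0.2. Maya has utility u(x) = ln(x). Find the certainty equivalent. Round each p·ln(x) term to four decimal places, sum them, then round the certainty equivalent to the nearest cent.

$75,720.18

E[u] = 0.3·ln(137000) + 0.2·ln(131000) + 0.2·ln(112000) + 0.1·ln(31000) + 0.2·ln(19000) = 3.5483 + 2.3566 + 2.3253 + 1.0342 + 1.9704 = 11.2348
CE = e^11.2348 ≈ 75720.18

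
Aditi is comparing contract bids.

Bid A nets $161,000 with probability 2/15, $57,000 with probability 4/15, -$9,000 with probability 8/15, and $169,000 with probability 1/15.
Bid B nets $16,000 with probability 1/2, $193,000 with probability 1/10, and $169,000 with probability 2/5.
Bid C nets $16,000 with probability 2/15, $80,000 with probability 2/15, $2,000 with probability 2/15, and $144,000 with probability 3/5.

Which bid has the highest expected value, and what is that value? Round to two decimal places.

Bid A = 2/15 × 161000 + 4/15 × 57000 + 8/15 × (-9000) + 1/15 × 169000 = 21466.6667 + 15200 − 4800 + 11266.6667 = 43133.3333
Bid B = 1/2 × 16000 + 1/10 × 193000 + 2/5 × 169000 = 8000 + 19300 + 67600 = 94900
Bid C = 2/15 × 16000 + 2/15 × 80000 + 2/15 × 2000 + 3/5 × 144000 = 2133.3333 + 10666.6667 + 266.6667 + 86400 = 99466.6667

Bid C ($99,466.67)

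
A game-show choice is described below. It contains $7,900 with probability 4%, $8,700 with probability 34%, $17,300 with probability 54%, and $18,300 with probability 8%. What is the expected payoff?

EV = 0.04 × 7900 + 0.34 × 8700 + 0.54 × 17300 + 0.08 × 18300 = 316 + 2958 + 9342 + 1464 = 14080

$14,080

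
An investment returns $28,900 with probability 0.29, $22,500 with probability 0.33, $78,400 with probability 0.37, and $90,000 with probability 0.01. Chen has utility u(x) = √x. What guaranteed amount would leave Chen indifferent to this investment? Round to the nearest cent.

$42,189.16

E[u] = 0.29·√28900 + 0.33·√22500 + 0.37·√78400 + 0.01·√90000 = 0.29·170 + 0.33·150 + 0.37·280 + 0.01·300 = 205.4
CE = (205.4)² = 42189.16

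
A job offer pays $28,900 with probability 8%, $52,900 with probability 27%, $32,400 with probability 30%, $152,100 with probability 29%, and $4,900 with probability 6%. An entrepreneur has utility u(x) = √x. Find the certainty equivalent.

E[u] = 0.08·√28900 + 0.27·√52900 + 0.3·√32400 + 0.29·√152100 + 0.06·√4900 = 0.08·170 + 0.27·230 + 0.3·180 + 0.29·390 + 0.06·70 = 247
CE = (247)² = 61009

$61,009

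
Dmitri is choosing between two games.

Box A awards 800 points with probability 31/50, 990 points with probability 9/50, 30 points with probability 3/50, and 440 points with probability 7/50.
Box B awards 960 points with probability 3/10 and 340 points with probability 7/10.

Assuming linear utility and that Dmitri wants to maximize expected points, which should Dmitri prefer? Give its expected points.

Box A (737.6 points)

Box A = 31/50 × 800 + 9/50 × 990 + 3/50 × 30 + 7/50 × 440 = 496 + 178.2 + 1.8 + 61.6 = 737.6
Box B = 3/10 × 960 + 7/10 × 340 = 288 + 238 = 526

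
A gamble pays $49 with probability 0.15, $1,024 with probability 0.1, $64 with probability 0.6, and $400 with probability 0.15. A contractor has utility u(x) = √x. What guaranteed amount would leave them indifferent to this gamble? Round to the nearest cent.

$145.20

E[u] = 0.15·√49 + 0.1·√1024 + 0.6·√64 + 0.15·√400 = 0.15·7 + 0.1·32 + 0.6·8 + 0.15·20 = 12.05
CE = (12.05)² = 145.2025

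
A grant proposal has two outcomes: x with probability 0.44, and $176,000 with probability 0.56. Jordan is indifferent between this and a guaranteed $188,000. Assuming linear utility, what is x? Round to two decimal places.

x = $203,272.73

0.44·x + 0.56·176000 = 188000
0.44·x = 188000 − 98560 = 89440
x = 89440 / 0.44 = 203272.7273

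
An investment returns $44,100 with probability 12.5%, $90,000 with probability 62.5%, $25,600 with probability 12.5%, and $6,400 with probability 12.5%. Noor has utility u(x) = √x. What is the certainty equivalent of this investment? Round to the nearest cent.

E[u] = 0.125·√44100 + 0.625·√90000 + 0.125·√25600 + 0.125·√6400 = 0.125·210 + 0.625·300 + 0.125·160 + 0.125·80 = 243.75
CE = (243.75)² = 59414.0625

$59,414.06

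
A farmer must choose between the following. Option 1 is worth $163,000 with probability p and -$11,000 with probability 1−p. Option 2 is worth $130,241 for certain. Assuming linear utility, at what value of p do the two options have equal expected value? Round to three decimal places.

p·163000 + (1−p)·(-11000) = 130241
174000p − 11000 = 130241
p = (130241 + 11000) / 174000

p = 0.812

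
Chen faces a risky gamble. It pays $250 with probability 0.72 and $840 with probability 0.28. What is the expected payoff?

EV = 0.72 × 250 + 0.28 × 840 = 180 + 235.2 = 415.2

$415.20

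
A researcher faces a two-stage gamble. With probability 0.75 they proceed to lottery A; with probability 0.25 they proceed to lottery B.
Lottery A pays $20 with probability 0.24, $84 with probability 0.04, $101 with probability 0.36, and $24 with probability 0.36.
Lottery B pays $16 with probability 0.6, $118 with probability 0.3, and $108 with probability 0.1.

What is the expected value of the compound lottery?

$53.82

EV(A) = 0.24 × 20 + 0.04 × 84 + 0.36 × 101 + 0.36 × 24 = 4.8 + 3.36 + 36.36 + 8.64 = 53.16
EV(B) = 0.6 × 16 + 0.3 × 118 + 0.1 × 108 = 9.6 + 35.4 + 10.8 = 55.8
Overall = 0.75 × 53.16 + 0.25 × 55.8 = 39.87 + 13.95 = 53.82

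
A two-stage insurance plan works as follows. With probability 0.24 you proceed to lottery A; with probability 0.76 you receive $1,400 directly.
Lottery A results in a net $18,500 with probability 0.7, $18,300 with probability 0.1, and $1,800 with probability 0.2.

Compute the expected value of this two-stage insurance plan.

$4,697.60

EV(A) = 0.7 × 18500 + 0.1 × 18300 + 0.2 × 1800 = 12950 + 1830 + 360 = 15140
Branch B: 1400 (certain)
Overall = 0.24 × 15140 + 0.76 × 1400 = 3633.6 + 1064 = 4697.6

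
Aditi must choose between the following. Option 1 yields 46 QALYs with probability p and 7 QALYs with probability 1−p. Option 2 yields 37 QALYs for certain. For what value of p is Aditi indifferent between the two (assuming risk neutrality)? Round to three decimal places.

p = 0.769

p·46 + (1−p)·7 = 37
39p + 7 = 37
p = (37 − 7) / 39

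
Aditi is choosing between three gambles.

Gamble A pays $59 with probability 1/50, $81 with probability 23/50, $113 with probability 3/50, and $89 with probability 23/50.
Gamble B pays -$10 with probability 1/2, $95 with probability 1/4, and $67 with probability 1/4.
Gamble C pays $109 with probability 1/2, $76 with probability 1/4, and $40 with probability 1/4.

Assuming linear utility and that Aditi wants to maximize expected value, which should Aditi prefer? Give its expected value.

Gamble A = 1/50 × 59 + 23/50 × 81 + 3/50 × 113 + 23/50 × 89 = 1.18 + 37.26 + 6.78 + 40.94 = 86.16
Gamble B = 1/2 × (-10) + 1/4 × 95 + 1/4 × 67 = -5 + 23.75 + 16.75 = 35.5
Gamble C = 1/2 × 109 + 1/4 × 76 + 1/4 × 40 = 54.5 + 19 + 10 = 83.5

Gamble A ($86.16)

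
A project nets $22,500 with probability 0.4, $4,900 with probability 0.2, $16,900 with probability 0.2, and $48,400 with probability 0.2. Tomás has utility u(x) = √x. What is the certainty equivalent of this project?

$20,736

E[u] = 0.4·√22500 + 0.2·√4900 + 0.2·√16900 + 0.2·√48400 = 0.4·150 + 0.2·70 + 0.2·130 + 0.2·220 = 144
CE = (144)² = 20736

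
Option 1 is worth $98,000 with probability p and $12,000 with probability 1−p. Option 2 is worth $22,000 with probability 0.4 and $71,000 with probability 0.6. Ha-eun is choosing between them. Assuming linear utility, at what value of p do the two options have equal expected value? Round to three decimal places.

p = 0.458

EV(Option 2) = 0.4 × 22000 + 0.6 × 71000 = 8800 + 42600 = 51400
p·98000 + (1−p)·12000 = 51400
86000p + 12000 = 51400
p = (51400 − 12000) / 86000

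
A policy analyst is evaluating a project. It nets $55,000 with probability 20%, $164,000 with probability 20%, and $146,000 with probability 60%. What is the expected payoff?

EV = 0.2 × 55000 + 0.2 × 164000 + 0.6 × 146000 = 11000 + 32800 + 87600 = 131400

$131,400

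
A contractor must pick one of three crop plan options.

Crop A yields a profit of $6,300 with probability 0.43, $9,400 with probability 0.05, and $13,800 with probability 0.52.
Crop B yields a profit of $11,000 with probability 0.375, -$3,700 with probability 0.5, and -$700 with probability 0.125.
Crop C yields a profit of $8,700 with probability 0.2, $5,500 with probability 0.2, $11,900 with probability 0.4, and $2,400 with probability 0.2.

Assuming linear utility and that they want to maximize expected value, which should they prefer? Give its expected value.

Crop A ($10,355)

Crop A = 0.43 × 6300 + 0.05 × 9400 + 0.52 × 13800 = 2709 + 470 + 7176 = 10355
Crop B = 0.375 × 11000 + 0.5 × (-3700) + 0.125 × (-700) = 4125 − 1850 − 87.5 = 2187.5
Crop C = 0.2 × 8700 + 0.2 × 5500 + 0.4 × 11900 + 0.2 × 2400 = 1740 + 1100 + 4760 + 480 = 8080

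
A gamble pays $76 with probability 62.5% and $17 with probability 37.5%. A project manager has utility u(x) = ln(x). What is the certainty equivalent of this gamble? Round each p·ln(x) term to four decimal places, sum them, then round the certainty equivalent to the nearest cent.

$43.35

E[u] = 0.625·ln(76) + 0.375·ln(17) = 2.7067 + 1.0625 = 3.7692
CE = e^3.7692 ≈ 43.35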